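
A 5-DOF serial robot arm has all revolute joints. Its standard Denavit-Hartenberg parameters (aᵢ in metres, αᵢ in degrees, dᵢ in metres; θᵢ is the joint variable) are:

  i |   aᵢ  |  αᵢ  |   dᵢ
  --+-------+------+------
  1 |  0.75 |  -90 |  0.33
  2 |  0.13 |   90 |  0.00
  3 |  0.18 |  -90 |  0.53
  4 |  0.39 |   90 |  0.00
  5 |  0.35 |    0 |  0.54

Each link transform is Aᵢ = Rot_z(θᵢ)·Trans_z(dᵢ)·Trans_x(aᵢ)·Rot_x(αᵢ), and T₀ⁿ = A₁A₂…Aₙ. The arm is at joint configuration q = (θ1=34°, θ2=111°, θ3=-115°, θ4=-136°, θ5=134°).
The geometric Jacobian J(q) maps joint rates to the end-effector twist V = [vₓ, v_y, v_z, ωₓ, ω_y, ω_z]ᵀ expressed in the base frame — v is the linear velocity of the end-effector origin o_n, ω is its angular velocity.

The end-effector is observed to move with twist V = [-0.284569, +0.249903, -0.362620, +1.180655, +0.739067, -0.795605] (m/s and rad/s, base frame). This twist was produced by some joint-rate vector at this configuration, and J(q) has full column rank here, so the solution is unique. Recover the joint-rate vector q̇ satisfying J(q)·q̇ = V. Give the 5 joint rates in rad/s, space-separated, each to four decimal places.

-0.1340 0.7460 0.8440 0.4430 -0.9630

o_n = [0.5732, 0.5871, -0.2103]
J₁: ẑ×o_n = [-0.5871, 0.5732, 0.0000], ω = ẑ
J2: z=[-0.5592, 0.8290, 0.0000] o=[0.6218, 0.4194, 0.3300] → [-0.4480, -0.3022, -0.0535, -0.5592, 0.8290, 0.0000]
J3: z=[0.7740, 0.5221, -0.3584] o=[0.5832, 0.3933, 0.2086] → [-0.1493, 0.3279, 0.1551, 0.7740, 0.5221, -0.3584]
J4: z=[-0.0329, -0.5320, -0.8461] o=[1.1072, 0.5500, 0.0897] → [0.1910, 0.4419, -0.2853, -0.0329, -0.5320, -0.8461]
J5: z=[-0.9960, 0.0876, -0.0163] o=[1.1395, 0.8785, -0.1181] → [-0.0128, -0.0827, 0.3398, -0.9960, 0.0876, -0.0163]
q̇ = J⁺·V = [-0.1340, 0.7460, 0.8440, 0.4430, -0.9630]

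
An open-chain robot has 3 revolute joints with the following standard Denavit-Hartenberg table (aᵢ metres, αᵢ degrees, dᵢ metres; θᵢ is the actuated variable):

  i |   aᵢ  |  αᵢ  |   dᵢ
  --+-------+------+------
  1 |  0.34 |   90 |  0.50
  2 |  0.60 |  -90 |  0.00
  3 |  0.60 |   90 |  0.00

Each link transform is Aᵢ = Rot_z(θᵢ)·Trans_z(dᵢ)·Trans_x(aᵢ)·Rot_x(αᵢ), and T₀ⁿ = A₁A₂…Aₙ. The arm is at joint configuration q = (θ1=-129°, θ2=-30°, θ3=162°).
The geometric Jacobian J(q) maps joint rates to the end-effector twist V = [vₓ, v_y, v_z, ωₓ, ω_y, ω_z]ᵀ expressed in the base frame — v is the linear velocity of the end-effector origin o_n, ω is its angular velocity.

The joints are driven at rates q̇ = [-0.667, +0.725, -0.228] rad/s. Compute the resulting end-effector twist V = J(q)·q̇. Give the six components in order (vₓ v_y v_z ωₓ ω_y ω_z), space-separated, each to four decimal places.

-0.1959 -0.0613 -0.0027 -0.4917 0.5449 -0.8645

o_n = [-0.0859, -0.4007, 0.4853]
J₁: ẑ×o_n = [0.4007, -0.0859, 0.0000], ω = ẑ
J2: z=[-0.7771, 0.6293, 0.0000] o=[-0.2140, -0.2642, 0.5000] → [-0.0092, -0.0114, 0.0254, -0.7771, 0.6293, 0.0000]
J3: z=[-0.3147, -0.3886, 0.8660] o=[-0.5410, -0.6680, 0.2000] → [-0.3424, 0.4839, 0.0927, -0.3147, -0.3886, 0.8660]
V = J·q̇ = [-0.1959, -0.0613, -0.0027, -0.4917, 0.5449, -0.8645]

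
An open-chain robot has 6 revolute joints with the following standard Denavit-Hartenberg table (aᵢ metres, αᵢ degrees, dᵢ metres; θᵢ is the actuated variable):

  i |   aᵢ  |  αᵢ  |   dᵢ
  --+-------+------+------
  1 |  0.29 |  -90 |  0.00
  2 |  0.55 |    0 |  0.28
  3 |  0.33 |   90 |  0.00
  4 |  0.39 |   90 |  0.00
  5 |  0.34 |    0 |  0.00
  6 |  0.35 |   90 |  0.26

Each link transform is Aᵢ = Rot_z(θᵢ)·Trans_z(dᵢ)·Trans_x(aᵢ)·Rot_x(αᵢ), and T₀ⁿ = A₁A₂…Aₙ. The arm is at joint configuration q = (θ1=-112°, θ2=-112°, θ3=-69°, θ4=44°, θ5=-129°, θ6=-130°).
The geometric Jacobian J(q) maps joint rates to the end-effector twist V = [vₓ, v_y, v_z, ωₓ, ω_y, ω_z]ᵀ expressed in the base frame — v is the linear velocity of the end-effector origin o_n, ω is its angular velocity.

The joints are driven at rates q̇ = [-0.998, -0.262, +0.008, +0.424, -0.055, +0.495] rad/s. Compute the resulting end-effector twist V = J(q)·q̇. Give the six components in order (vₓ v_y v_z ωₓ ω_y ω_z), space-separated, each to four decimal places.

0.4128 -0.3064 -0.1844 -0.4173 0.4902 -1.4273

o_n = [0.3453, 0.4038, 0.4203]
J₁: ẑ×o_n = [-0.4038, 0.3453, 0.0000], ω = ẑ
J2: z=[0.9272, -0.3746, 0.0000] o=[-0.1086, -0.2689, 0.0000] → [-0.1575, -0.3897, 0.7938, 0.9272, -0.3746, 0.0000]
J3: z=[0.9272, -0.3746, 0.0000] o=[0.2282, -0.1827, 0.5100] → [0.0336, 0.0831, 0.5877, 0.9272, -0.3746, 0.0000]
J4: z=[-0.0065, -0.0162, -0.9998] o=[0.3518, 0.1232, 0.5042] → [0.2820, 0.0059, -0.0019, -0.0065, -0.0162, -0.9998]
J5: z=[-0.4068, 0.9134, -0.0121] o=[0.7080, 0.2818, 0.4993] → [-0.0706, -0.0277, 0.2817, -0.4068, 0.9134, -0.0121]
J6: z=[-0.4068, 0.9134, -0.0121] o=[0.5143, 0.1990, 0.7662] → [-0.3134, -0.1386, 0.0711, -0.4068, 0.9134, -0.0121]
V = J·q̇ = [0.4128, -0.3064, -0.1844, -0.4173, 0.4902, -1.4273]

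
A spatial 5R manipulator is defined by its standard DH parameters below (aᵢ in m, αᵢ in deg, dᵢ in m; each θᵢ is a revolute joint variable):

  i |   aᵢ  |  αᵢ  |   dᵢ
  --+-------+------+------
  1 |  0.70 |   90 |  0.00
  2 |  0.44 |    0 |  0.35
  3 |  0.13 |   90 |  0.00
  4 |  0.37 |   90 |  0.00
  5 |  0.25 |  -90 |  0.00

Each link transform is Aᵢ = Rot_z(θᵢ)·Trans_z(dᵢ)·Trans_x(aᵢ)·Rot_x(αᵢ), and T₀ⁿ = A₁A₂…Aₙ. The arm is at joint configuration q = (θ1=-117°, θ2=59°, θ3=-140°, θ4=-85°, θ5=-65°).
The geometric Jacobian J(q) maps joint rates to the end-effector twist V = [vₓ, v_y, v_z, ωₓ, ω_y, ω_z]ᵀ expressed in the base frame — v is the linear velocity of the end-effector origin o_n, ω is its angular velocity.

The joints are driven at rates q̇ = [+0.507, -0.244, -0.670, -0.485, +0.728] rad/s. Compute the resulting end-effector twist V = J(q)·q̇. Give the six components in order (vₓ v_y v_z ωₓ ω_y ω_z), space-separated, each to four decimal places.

o_n = [-0.4241, -1.1051, 0.2433]
J₁: ẑ×o_n = [1.1051, -0.4241, 0.0000], ω = ẑ
J2: z=[-0.8910, 0.4540, 0.0000] o=[-0.3178, -0.6237, 0.0000] → [0.1104, 0.2167, 0.4772, -0.8910, 0.4540, 0.0000]
J3: z=[-0.8910, 0.4540, 0.0000] o=[-0.7325, -0.6667, 0.3772] → [-0.0608, -0.1193, 0.2506, -0.8910, 0.4540, 0.0000]
J4: z=[0.4484, 0.8800, -0.1564] o=[-0.7418, -0.6848, 0.2488] → [-0.0706, -0.0472, -0.4680, 0.4484, 0.8800, -0.1564]
J5: z=[0.1484, 0.0993, 0.9839] o=[-0.4156, -0.8567, 0.2169] → [0.2471, -0.0122, -0.0360, 0.1484, 0.0993, 0.9839]
V = J·q̇ = [0.7882, -0.1740, -0.0836, 0.7049, -0.7695, 1.2992]

0.7882 -0.1740 -0.0836 0.7049 -0.7695 1.2992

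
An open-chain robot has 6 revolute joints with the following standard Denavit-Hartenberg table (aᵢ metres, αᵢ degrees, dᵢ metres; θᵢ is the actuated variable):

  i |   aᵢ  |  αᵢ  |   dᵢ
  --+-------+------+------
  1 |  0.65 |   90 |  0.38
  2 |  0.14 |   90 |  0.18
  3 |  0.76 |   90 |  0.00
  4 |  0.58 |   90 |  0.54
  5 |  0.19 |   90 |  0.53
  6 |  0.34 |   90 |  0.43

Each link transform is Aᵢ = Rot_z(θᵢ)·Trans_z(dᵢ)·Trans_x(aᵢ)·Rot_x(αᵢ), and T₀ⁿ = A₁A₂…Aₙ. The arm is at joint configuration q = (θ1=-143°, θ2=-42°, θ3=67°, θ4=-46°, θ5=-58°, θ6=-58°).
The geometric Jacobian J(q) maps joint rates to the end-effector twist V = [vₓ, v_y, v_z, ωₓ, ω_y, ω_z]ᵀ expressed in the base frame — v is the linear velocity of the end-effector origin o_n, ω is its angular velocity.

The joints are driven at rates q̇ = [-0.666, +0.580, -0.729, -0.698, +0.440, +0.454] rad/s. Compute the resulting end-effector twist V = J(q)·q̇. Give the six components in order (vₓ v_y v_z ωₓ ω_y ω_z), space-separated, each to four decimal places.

o_n = [-1.6432, -0.0069, 0.4042]
J₁: ẑ×o_n = [0.0069, -1.6432, 0.0000], ω = ẑ
J2: z=[-0.6018, 0.7986, 0.0000] o=[-0.5191, -0.3912, 0.3800] → [0.0193, 0.0145, 0.6664, -0.6018, 0.7986, 0.0000]
J3: z=[0.5344, 0.4027, -0.7431] o=[-0.7105, -0.3100, 0.2863] → [0.2728, 0.6301, 0.5376, 0.5344, 0.4027, -0.7431]
J4: z=[-0.3112, -0.7237, -0.6159] o=[-1.3078, 0.1159, 0.0876] → [-0.3047, 0.3051, -0.2045, -0.3112, -0.7237, -0.6159]
J5: z=[0.1941, -0.6829, 0.7043] o=[-2.0154, -0.2172, -0.0403] → [-0.4516, 0.1759, 0.2950, 0.1941, -0.6829, 0.7043]
J6: z=[0.9539, 0.2990, 0.0271] o=[-1.9561, -0.4524, 0.4678] → [-0.0311, 0.0692, 0.3314, 0.9539, 0.2990, 0.0271]
V = J·q̇ = [-0.1924, 0.5393, 0.4177, -0.0030, 0.5101, 0.6279]

-0.1924 0.5393 0.4177 -0.0030 0.5101 0.6279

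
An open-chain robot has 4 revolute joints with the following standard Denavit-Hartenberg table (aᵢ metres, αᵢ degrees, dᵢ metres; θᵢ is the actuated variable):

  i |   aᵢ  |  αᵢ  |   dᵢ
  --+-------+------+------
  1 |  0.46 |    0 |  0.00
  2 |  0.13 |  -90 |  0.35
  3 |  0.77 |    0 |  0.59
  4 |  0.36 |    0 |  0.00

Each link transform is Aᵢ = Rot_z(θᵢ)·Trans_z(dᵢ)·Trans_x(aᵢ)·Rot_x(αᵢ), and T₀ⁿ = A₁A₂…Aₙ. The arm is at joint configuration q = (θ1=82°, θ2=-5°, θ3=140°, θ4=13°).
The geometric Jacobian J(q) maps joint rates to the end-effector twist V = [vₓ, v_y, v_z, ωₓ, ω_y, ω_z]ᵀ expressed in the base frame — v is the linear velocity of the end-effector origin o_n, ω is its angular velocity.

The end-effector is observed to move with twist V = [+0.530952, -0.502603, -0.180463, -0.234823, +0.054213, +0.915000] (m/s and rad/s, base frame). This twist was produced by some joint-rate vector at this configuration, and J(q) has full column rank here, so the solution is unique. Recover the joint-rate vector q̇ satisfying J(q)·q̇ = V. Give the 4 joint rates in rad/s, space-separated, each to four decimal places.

o_n = [-0.6865, -0.1724, -0.3084]
J₁: ẑ×o_n = [0.1724, -0.6865, 0.0000], ω = ẑ
J2: z=[0.0000, 0.0000, 1.0000] o=[0.0640, 0.4555, 0.0000] → [0.6279, -0.7505, 0.0000, 0.0000, 0.0000, 1.0000]
J3: z=[-0.9744, 0.2250, 0.0000] o=[0.0933, 0.5822, 0.3500] → [-0.1481, -0.6415, 0.9106, -0.9744, 0.2250, 0.0000]
J4: z=[-0.9744, 0.2250, 0.0000] o=[-0.6143, 0.1402, -0.1449] → [-0.0368, -0.1592, 0.3208, -0.9744, 0.2250, 0.0000]
q̇ = J⁺·V = [0.1830, 0.7320, -0.4370, 0.6780]

0.1830 0.7320 -0.4370 0.6780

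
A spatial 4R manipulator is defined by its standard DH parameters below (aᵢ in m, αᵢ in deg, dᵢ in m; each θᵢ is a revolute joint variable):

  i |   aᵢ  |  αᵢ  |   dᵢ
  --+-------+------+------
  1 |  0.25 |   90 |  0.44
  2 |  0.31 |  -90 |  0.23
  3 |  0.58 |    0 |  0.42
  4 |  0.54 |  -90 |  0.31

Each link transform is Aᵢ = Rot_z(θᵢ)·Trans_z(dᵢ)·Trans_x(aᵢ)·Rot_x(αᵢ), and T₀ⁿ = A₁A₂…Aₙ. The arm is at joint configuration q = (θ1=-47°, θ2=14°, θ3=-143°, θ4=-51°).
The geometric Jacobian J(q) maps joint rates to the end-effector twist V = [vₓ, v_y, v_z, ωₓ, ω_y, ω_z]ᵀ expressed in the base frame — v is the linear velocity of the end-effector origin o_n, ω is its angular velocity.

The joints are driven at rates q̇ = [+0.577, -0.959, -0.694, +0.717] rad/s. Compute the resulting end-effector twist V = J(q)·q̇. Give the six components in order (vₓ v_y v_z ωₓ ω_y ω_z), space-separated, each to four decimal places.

0.3503 -0.4157 0.7401 0.6976 0.6581 0.5993

o_n = [-0.7260, 0.1210, 0.9845]
J₁: ẑ×o_n = [-0.1210, -0.7260, 0.0000], ω = ẑ
J2: z=[-0.7314, -0.6820, 0.0000] o=[0.1705, -0.1828, 0.4400] → [-0.3713, 0.3982, -0.8337, -0.7314, -0.6820, 0.0000]
J3: z=[-0.1650, 0.1769, 0.9703] o=[0.2074, -0.5597, 0.5150] → [-0.5774, -0.8282, 0.0528, -0.1650, 0.1769, 0.9703]
J4: z=[-0.1650, 0.1769, 0.9703] o=[-0.4237, -0.3947, 0.8105] → [-0.4696, -0.2646, -0.0316, -0.1650, 0.1769, 0.9703]
V = J·q̇ = [0.3503, -0.4157, 0.7401, 0.6976, 0.6581, 0.5993]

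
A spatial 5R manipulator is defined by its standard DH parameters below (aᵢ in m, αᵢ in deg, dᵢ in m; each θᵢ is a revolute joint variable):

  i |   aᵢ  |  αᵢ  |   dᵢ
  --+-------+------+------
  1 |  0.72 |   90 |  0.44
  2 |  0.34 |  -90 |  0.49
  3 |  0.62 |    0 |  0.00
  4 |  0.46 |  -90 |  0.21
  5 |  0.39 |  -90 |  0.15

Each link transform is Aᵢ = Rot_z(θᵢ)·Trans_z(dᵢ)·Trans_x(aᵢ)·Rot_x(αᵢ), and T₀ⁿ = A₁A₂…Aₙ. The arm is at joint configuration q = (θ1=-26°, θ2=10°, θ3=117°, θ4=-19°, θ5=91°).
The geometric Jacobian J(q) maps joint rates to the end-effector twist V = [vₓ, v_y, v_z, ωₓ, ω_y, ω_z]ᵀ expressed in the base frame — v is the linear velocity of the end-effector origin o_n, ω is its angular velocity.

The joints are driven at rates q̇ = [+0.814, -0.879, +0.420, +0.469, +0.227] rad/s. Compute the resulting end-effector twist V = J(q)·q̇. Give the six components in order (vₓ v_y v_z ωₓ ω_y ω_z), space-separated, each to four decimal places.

-1.0096 0.5979 0.0024 0.0338 0.9264 1.6505

o_n = [0.7547, 0.1775, 0.2362]
J₁: ẑ×o_n = [-0.1775, 0.7547, 0.0000], ω = ẑ
J2: z=[-0.4384, -0.8988, 0.0000] o=[0.6471, -0.3156, 0.4400] → [0.1832, -0.0893, -0.1195, -0.4384, -0.8988, 0.0000]
J3: z=[-0.1561, 0.0761, 0.9848] o=[0.7333, -0.9028, 0.4990] → [-1.0839, -0.0200, -0.1702, -0.1561, 0.0761, 0.9848]
J4: z=[-0.1561, 0.0761, 0.9848] o=[0.7263, -0.2848, 0.4502] → [-0.4715, -0.0055, -0.0743, -0.1561, 0.0761, 0.9848]
J5: z=[-0.9375, 0.3024, -0.1720] o=[0.8365, 0.1683, 0.6459] → [-0.1223, -0.3700, 0.0161, -0.9375, 0.3024, -0.1720]
V = J·q̇ = [-1.0096, 0.5979, 0.0024, 0.0338, 0.9264, 1.6505]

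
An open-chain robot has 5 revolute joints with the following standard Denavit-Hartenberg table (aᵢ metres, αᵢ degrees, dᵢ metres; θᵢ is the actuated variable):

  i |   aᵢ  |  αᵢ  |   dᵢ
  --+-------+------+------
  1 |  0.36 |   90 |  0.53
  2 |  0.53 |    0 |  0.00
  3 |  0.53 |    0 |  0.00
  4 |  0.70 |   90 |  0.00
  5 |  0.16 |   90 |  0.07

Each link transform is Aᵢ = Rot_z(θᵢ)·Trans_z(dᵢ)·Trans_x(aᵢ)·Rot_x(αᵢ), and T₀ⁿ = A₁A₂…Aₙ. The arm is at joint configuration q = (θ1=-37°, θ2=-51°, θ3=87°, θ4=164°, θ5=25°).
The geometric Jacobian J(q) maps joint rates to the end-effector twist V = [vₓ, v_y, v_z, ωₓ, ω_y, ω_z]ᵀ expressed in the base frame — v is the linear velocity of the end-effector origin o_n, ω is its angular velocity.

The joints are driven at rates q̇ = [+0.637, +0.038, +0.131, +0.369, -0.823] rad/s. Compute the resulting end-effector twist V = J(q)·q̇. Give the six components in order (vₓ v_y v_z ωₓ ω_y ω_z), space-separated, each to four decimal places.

o_n = [0.2024, -0.2372, 0.2064]
J₁: ẑ×o_n = [0.2372, 0.2024, -0.0000], ω = ẑ
J2: z=[-0.6018, -0.7986, 0.0000] o=[0.2875, -0.2167, 0.5300] → [0.2584, -0.1947, -0.0557, -0.6018, -0.7986, 0.0000]
J3: z=[-0.6018, -0.7986, 0.0000] o=[0.5539, -0.4174, 0.1181] → [-0.0705, 0.0531, -0.3892, -0.6018, -0.7986, 0.0000]
J4: z=[-0.6018, -0.7986, 0.0000] o=[0.8963, -0.6754, 0.4296] → [0.1783, -0.1343, -0.8180, -0.6018, -0.7986, 0.0000]
J5: z=[-0.2731, 0.2058, 0.9397] o=[0.3710, -0.2796, 0.1902] → [-0.0365, -0.1540, 0.0231, -0.2731, 0.2058, 0.9397]
V = J·q̇ = [0.2475, 0.2057, -0.3740, -0.0990, -0.5991, -0.1364]

0.2475 0.2057 -0.3740 -0.0990 -0.5991 -0.1364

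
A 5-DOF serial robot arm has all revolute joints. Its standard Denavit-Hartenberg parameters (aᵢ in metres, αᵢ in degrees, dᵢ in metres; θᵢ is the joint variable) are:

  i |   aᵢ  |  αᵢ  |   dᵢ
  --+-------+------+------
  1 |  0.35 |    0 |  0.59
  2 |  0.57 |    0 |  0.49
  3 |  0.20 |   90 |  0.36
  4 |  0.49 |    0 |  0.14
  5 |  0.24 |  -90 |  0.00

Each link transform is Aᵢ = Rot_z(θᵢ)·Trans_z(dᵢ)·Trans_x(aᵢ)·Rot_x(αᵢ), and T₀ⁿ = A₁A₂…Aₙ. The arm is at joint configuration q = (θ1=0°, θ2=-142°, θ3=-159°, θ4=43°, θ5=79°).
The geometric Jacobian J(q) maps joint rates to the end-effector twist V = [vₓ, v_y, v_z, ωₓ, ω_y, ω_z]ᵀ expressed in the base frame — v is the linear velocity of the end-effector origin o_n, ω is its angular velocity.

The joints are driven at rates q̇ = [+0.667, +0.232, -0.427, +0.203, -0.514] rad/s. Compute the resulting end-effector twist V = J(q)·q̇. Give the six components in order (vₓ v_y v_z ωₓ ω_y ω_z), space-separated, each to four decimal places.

0.1727 -0.0128 0.1123 -0.2666 0.1602 0.4720

o_n = [0.2429, -0.0534, 1.9777]
J₁: ẑ×o_n = [0.0534, 0.2429, -0.0000], ω = ẑ
J2: z=[0.0000, 0.0000, 1.0000] o=[0.3500, 0.0000, 0.5900] → [0.0534, -0.1071, 0.0000, 0.0000, 0.0000, 1.0000]
J3: z=[0.0000, 0.0000, 1.0000] o=[-0.0992, -0.3509, 1.0800] → [-0.2975, 0.3421, 0.0000, 0.0000, 0.0000, 1.0000]
J4: z=[0.8572, -0.5150, 0.0000] o=[0.0038, -0.1795, 1.4400] → [-0.2769, -0.4609, 0.2312, 0.8572, -0.5150, 0.0000]
J5: z=[0.8572, -0.5150, 0.0000] o=[0.3084, 0.0556, 1.7742] → [-0.1048, -0.1745, -0.1272, 0.8572, -0.5150, 0.0000]
V = J·q̇ = [0.1727, -0.0128, 0.1123, -0.2666, 0.1602, 0.4720]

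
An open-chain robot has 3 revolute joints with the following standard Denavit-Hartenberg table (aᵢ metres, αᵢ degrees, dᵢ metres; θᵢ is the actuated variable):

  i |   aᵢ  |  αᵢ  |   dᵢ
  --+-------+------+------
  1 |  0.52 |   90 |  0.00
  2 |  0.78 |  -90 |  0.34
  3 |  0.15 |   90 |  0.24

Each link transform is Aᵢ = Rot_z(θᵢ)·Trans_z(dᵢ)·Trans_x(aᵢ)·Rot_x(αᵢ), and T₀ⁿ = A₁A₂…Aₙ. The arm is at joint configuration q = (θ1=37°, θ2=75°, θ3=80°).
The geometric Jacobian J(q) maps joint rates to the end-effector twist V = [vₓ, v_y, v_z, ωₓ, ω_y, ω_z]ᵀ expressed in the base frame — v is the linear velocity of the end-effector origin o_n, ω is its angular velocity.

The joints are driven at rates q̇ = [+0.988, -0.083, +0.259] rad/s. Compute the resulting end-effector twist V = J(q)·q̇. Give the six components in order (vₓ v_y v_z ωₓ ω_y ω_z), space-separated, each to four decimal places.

o_n = [0.5125, 0.1454, 0.8407]
J₁: ẑ×o_n = [-0.1454, 0.5125, 0.0000], ω = ẑ
J2: z=[0.6018, -0.7986, 0.0000] o=[0.4153, 0.3129, 0.0000] → [-0.6714, -0.5059, -0.0232, 0.6018, -0.7986, 0.0000]
J3: z=[-0.7714, -0.5813, 0.2588] o=[0.7811, 0.1629, 0.7534] → [-0.0462, -0.0022, -0.1427, -0.7714, -0.5813, 0.2588]
V = J·q̇ = [-0.0999, 0.5477, -0.0350, -0.2497, -0.0843, 1.0550]

-0.0999 0.5477 -0.0350 -0.2497 -0.0843 1.0550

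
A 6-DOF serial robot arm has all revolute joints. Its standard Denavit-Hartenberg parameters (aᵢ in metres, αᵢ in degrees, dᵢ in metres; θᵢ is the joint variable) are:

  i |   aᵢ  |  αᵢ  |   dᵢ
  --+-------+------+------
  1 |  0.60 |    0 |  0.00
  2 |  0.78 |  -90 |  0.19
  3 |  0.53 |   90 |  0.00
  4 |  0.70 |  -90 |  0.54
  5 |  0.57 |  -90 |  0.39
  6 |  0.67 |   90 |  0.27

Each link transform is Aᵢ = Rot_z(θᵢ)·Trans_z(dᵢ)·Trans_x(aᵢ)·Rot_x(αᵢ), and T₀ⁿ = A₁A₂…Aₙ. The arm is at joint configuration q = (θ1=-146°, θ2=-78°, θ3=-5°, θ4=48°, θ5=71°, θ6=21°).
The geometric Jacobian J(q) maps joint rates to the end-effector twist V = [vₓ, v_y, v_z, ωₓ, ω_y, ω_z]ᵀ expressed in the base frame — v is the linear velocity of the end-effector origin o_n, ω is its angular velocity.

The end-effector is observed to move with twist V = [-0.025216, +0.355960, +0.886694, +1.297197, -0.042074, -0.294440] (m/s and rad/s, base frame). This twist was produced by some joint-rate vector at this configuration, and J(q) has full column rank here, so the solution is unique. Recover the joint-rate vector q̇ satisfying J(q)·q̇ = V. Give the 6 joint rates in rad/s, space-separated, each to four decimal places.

o_n = [-2.3010, 0.4053, -0.4006]
J₁: ẑ×o_n = [-0.4053, -2.3010, 0.0000], ω = ẑ
J2: z=[0.0000, 0.0000, 1.0000] o=[-0.4974, -0.3355, 0.0000] → [-0.7408, -1.8036, 0.0000, 0.0000, 0.0000, 1.0000]
J3: z=[-0.6947, -0.7193, 0.0000] o=[-1.0585, 0.2063, 0.1900] → [0.4248, -0.4102, -1.0320, -0.6947, -0.7193, 0.0000]
J4: z=[0.0627, -0.0605, 0.9962] o=[-1.4383, 0.5731, 0.2362] → [0.2057, -0.8195, -0.0628, 0.0627, -0.0605, 0.9962]
J5: z=[0.0677, -0.9956, -0.0648] o=[-2.1015, 0.4903, 0.8150] → [1.2047, 0.0952, -0.2045, 0.0677, -0.9956, -0.0648]
J6: z=[0.9211, 0.0873, -0.3795] o=[-2.2936, 0.1214, 0.2636] → [0.0497, 0.6146, 0.2621, 0.9211, 0.0873, -0.3795]
q̇ = J⁺·V = [-0.1630, 0.7290, -0.7570, -0.5060, 0.6920, 0.8210]

-0.1630 0.7290 -0.7570 -0.5060 0.6920 0.8210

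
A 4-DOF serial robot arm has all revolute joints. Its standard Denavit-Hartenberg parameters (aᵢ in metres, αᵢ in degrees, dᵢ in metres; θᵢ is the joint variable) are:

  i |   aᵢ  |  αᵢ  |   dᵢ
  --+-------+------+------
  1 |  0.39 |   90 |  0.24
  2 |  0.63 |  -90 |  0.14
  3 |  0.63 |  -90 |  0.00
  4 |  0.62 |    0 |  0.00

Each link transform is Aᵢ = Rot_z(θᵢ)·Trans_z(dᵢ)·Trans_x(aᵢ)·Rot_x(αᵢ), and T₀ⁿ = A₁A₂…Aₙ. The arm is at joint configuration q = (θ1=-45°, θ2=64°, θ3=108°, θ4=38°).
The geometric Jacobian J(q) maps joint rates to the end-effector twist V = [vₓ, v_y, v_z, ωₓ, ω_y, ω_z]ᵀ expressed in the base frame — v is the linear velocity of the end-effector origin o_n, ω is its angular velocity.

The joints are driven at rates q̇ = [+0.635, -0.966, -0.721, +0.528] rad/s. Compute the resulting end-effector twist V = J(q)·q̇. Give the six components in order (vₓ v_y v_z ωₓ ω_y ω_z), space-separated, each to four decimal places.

0.4923 0.3593 0.1805 0.8703 0.2651 -0.1324

o_n = [1.2597, 0.0467, 0.3282]
J₁: ẑ×o_n = [-0.0467, 1.2597, 0.0000], ω = ẑ
J2: z=[-0.7071, -0.7071, 0.0000] o=[0.2758, -0.2758, 0.2400] → [-0.0624, 0.0624, 0.4677, -0.7071, -0.7071, 0.0000]
J3: z=[-0.6355, 0.6355, 0.4384] o=[0.3721, -0.5701, 0.8062] → [-0.5742, 0.0853, -0.9562, -0.6355, 0.6355, 0.4384]
J4: z=[-0.5133, 0.0763, -0.8548] o=[0.7354, -0.0860, 0.6313] → [0.0904, -0.6038, -0.1082, -0.5133, 0.0763, -0.8548]
V = J·q̇ = [0.4923, 0.3593, 0.1805, 0.8703, 0.2651, -0.1324]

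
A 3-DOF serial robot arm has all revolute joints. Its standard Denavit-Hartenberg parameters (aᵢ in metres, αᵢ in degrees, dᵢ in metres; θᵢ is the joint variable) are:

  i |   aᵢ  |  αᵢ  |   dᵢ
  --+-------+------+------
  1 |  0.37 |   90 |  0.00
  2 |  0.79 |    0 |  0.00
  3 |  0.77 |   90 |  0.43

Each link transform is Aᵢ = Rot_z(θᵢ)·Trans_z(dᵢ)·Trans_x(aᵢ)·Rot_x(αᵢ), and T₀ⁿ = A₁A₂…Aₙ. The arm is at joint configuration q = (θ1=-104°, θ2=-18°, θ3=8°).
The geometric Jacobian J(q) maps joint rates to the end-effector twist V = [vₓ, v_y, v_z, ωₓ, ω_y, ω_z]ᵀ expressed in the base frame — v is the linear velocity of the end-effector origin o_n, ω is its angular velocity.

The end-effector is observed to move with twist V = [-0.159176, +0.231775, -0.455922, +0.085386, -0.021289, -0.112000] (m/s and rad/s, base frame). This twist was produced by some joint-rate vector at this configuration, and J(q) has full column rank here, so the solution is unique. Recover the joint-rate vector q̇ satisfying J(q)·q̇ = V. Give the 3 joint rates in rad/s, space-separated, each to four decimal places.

-0.1120 -0.5180 0.4300

o_n = [-0.8720, -1.7198, -0.3778]
J₁: ẑ×o_n = [1.7198, -0.8720, 0.0000], ω = ẑ
J2: z=[-0.9703, 0.2419, 0.0000] o=[-0.0895, -0.3590, 0.0000] → [-0.0914, -0.3666, 1.5096, -0.9703, 0.2419, 0.0000]
J3: z=[-0.9703, 0.2419, 0.0000] o=[-0.2713, -1.0880, -0.2441] → [-0.0323, -0.1297, 0.7583, -0.9703, 0.2419, 0.0000]
q̇ = J⁺·V = [-0.1120, -0.5180, 0.4300]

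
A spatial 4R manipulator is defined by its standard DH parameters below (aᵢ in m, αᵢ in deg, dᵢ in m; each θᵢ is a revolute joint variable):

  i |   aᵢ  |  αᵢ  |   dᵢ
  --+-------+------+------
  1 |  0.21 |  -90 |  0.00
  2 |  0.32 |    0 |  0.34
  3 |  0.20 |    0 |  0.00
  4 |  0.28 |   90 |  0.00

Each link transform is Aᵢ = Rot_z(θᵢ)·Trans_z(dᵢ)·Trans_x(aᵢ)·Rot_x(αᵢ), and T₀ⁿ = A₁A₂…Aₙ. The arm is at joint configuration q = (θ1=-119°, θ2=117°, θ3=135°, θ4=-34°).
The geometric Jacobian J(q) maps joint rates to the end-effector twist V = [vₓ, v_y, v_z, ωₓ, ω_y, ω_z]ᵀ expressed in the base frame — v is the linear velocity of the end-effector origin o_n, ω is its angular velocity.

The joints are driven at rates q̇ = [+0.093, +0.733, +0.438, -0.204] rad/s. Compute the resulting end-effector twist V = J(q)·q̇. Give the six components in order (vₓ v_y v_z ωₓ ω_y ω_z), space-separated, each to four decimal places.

-0.0899 -0.1203 0.3922 0.8458 -0.4688 0.0930

o_n = [0.4029, 0.0256, 0.0775]
J₁: ẑ×o_n = [-0.0256, 0.4029, 0.0000], ω = ẑ
J2: z=[0.8746, -0.4848, 0.0000] o=[-0.1018, -0.1837, 0.0000] → [-0.0376, -0.0678, 0.4277, 0.8746, -0.4848, 0.0000]
J3: z=[0.8746, -0.4848, 0.0000] o=[0.2660, -0.2214, -0.2851] → [-0.1758, -0.3171, 0.2824, 0.8746, -0.4848, 0.0000]
J4: z=[0.8746, -0.4848, 0.0000] o=[0.2960, -0.1674, -0.0949] → [-0.0836, -0.1508, 0.2206, 0.8746, -0.4848, 0.0000]
V = J·q̇ = [-0.0899, -0.1203, 0.3922, 0.8458, -0.4688, 0.0930]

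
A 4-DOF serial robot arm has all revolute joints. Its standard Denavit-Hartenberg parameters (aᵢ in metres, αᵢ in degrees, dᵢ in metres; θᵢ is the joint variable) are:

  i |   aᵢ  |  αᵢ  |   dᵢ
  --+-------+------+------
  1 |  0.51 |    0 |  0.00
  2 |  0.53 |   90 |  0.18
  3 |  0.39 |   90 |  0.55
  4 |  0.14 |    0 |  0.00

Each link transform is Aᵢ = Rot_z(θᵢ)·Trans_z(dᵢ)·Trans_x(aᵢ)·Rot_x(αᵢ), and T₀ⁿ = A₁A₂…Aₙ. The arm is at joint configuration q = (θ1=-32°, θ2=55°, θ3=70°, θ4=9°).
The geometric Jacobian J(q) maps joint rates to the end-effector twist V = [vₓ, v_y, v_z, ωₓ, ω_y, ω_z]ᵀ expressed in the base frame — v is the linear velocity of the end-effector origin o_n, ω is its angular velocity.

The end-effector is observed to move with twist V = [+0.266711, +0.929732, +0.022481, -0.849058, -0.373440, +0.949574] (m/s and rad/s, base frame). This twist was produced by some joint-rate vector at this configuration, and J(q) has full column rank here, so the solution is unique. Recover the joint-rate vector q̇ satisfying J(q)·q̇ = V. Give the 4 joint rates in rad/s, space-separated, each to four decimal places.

o_n = [1.3101, -0.5190, 0.6764]
J₁: ẑ×o_n = [0.5190, 1.3101, -0.0000], ω = ẑ
J2: z=[0.0000, 0.0000, 1.0000] o=[0.4325, -0.2703, 0.0000] → [0.2488, 0.8776, -0.0000, 0.0000, 0.0000, 1.0000]
J3: z=[0.3907, -0.9205, 0.0000] o=[0.9204, -0.0632, 0.1800] → [-0.4570, -0.1940, 0.1807, 0.3907, -0.9205, 0.0000]
J4: z=[0.8650, 0.3672, -0.3420] o=[1.2581, -0.5173, 0.5465] → [0.0471, -0.1302, -0.0206, 0.8650, 0.3672, -0.3420]
q̇ = J⁺·V = [0.6160, -0.0040, 0.0120, -0.9870]

0.6160 -0.0040 0.0120 -0.9870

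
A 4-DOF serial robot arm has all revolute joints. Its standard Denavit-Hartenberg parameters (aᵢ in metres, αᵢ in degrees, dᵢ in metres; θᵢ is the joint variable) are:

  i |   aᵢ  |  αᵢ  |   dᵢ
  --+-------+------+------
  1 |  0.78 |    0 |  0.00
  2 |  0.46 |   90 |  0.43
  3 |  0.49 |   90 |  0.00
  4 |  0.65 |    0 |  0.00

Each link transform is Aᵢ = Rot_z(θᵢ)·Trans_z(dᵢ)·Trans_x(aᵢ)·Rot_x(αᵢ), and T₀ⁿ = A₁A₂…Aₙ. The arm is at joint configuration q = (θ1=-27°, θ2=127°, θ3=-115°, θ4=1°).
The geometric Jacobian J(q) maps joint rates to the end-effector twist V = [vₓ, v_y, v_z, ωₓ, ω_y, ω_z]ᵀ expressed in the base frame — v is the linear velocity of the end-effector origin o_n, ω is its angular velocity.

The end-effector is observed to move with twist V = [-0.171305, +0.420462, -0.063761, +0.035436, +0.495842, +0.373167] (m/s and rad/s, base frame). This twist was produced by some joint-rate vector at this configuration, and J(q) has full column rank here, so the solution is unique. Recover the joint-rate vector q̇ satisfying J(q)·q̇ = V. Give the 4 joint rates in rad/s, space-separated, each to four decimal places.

0.5050 0.0930 0.1210 -0.5320

o_n = [0.7099, -0.3736, -0.6031]
J₁: ẑ×o_n = [0.3736, 0.7099, -0.0000], ω = ẑ
J2: z=[0.0000, 0.0000, 1.0000] o=[0.6950, -0.3541, 0.0000] → [0.0194, 0.0149, -0.0000, 0.0000, 0.0000, 1.0000]
J3: z=[0.9848, 0.1736, 0.0000] o=[0.6151, 0.0989, 0.4300] → [-0.1794, 1.0174, -0.4817, 0.9848, 0.1736, 0.0000]
J4: z=[0.1574, -0.8925, 0.4226] o=[0.6511, -0.1050, -0.0141] → [0.6392, 0.1176, 0.0103, 0.1574, -0.8925, 0.4226]
q̇ = J⁺·V = [0.5050, 0.0930, 0.1210, -0.5320]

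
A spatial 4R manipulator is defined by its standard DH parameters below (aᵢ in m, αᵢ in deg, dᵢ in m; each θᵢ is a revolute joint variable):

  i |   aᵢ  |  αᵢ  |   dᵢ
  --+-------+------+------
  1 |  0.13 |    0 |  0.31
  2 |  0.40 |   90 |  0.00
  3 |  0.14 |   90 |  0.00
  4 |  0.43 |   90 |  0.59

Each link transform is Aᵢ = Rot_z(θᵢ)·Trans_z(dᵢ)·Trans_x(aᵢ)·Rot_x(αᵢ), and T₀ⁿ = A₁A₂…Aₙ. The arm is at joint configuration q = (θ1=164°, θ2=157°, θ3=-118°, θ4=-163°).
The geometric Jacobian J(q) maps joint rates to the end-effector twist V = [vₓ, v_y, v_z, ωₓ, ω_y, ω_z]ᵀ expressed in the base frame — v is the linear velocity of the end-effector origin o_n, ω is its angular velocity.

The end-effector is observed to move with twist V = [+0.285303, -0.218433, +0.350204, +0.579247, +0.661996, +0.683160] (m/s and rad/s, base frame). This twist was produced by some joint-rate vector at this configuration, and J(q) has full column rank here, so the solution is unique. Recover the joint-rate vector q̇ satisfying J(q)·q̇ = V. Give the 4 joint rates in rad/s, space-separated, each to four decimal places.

-0.1750 0.8760 -0.8790 -0.0380

o_n = [-0.0409, 0.1295, 0.8265]
J₁: ẑ×o_n = [-0.1295, -0.0409, 0.0000], ω = ẑ
J2: z=[0.0000, 0.0000, 1.0000] o=[-0.1250, 0.0358, 0.3100] → [-0.0937, 0.0841, 0.0000, 0.0000, 0.0000, 1.0000]
J3: z=[-0.6293, -0.7771, 0.0000] o=[0.1859, -0.2159, 0.3100] → [-0.4014, 0.3250, -0.3936, -0.6293, -0.7771, 0.0000]
J4: z=[-0.6862, 0.5557, 0.4695] o=[0.1348, -0.1745, 0.1864] → [0.2129, 0.3567, -0.1110, -0.6862, 0.5557, 0.4695]
q̇ = J⁺·V = [-0.1750, 0.8760, -0.8790, -0.0380]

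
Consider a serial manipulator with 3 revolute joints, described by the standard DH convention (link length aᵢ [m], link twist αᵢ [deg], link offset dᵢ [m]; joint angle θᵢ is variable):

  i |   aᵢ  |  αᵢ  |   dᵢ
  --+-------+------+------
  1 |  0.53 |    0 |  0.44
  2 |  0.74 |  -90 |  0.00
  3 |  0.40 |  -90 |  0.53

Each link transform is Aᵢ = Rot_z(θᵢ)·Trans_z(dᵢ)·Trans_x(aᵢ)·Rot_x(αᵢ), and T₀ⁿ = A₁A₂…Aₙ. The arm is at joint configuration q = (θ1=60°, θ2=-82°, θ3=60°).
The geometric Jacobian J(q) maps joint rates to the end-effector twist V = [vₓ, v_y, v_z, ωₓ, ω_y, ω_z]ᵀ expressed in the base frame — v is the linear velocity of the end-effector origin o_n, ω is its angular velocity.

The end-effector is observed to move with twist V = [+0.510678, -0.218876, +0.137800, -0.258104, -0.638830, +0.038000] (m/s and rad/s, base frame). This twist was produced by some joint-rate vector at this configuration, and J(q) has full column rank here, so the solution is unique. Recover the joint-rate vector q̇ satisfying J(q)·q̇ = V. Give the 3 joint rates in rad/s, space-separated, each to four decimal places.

-0.6420 0.6800 -0.6890

o_n = [1.3351, 0.5983, 0.0936]
J₁: ẑ×o_n = [-0.5983, 1.3351, 0.0000], ω = ẑ
J2: z=[0.0000, 0.0000, 1.0000] o=[0.2650, 0.4590, 0.4400] → [-0.1393, 1.0701, 0.0000, 0.0000, 0.0000, 1.0000]
J3: z=[0.3746, 0.9272, 0.0000] o=[0.9511, 0.1818, 0.4400] → [-0.3212, 0.1298, -0.2000, 0.3746, 0.9272, 0.0000]
q̇ = J⁺·V = [-0.6420, 0.6800, -0.6890]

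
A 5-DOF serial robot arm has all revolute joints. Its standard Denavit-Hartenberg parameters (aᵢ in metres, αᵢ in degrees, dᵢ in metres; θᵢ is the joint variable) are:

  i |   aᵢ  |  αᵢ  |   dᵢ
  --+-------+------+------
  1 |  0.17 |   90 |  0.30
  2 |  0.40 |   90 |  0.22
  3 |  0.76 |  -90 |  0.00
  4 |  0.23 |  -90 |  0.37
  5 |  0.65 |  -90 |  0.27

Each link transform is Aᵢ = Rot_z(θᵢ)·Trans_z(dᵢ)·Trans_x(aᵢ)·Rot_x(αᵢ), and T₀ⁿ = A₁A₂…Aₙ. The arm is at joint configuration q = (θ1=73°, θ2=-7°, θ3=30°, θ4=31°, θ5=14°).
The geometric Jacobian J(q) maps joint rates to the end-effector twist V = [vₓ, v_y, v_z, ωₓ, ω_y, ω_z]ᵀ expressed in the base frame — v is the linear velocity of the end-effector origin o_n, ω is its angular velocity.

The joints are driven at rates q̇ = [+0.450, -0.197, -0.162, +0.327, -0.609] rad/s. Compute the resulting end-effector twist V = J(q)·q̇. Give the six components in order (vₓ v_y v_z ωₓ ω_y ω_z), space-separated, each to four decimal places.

-0.5209 0.6228 -0.0394 0.2510 -0.0104 0.0795

o_n = [1.5367, 1.3200, 0.7905]
J₁: ẑ×o_n = [-1.3200, 1.5367, 0.0000], ω = ẑ
J2: z=[0.9563, -0.2924, 0.0000] o=[0.0497, 0.1626, 0.3000] → [-0.1434, -0.4691, 1.5416, 0.9563, -0.2924, 0.0000]
J3: z=[-0.0356, -0.1165, -0.9925] o=[0.3762, 0.4779, 0.2513] → [0.7729, -1.1326, 0.1052, -0.0356, -0.1165, -0.9925]
J4: z=[0.6831, -0.7278, 0.0609] o=[0.9306, 0.9915, 0.1710] → [-0.4709, -0.3862, 0.6654, 0.6831, -0.7278, 0.0609]
J5: z=[-0.3452, -0.2482, 0.9051] o=[1.3313, 0.8693, 0.2904] → [-0.5320, 0.3585, -0.1046, -0.3452, -0.2482, 0.9051]
V = J·q̇ = [-0.5209, 0.6228, -0.0394, 0.2510, -0.0104, 0.0795]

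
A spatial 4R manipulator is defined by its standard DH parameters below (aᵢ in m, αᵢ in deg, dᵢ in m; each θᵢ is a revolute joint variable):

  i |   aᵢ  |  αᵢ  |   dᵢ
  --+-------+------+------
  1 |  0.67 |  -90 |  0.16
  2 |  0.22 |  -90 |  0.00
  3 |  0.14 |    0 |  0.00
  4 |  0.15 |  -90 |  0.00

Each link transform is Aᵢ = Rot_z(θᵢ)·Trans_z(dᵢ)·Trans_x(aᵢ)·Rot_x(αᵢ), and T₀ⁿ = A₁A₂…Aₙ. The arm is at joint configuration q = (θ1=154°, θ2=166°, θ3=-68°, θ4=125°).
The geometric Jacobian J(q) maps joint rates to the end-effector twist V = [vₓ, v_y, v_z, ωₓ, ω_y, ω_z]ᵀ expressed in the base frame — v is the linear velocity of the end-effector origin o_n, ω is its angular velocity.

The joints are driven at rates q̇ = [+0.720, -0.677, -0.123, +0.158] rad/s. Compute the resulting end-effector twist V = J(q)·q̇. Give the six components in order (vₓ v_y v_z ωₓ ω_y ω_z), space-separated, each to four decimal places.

o_n = [-0.2951, 0.1395, 0.0743]
J₁: ẑ×o_n = [-0.1395, -0.2951, 0.0000], ω = ẑ
J2: z=[-0.4384, -0.8988, 0.0000] o=[-0.6022, 0.2937, 0.1600] → [0.0770, -0.0376, 0.3436, -0.4384, -0.8988, 0.0000]
J3: z=[0.2174, -0.1061, 0.9703] o=[-0.4103, 0.2001, 0.1068] → [0.0623, 0.1189, -0.0010, 0.2174, -0.1061, 0.9703]
J4: z=[0.2174, -0.1061, 0.9703] o=[-0.4215, 0.0612, 0.0941] → [-0.0739, 0.1269, 0.0304, 0.2174, -0.1061, 0.9703]
V = J·q̇ = [-0.1719, -0.1816, -0.2277, 0.3044, 0.6048, 0.7540]

-0.1719 -0.1816 -0.2277 0.3044 0.6048 0.7540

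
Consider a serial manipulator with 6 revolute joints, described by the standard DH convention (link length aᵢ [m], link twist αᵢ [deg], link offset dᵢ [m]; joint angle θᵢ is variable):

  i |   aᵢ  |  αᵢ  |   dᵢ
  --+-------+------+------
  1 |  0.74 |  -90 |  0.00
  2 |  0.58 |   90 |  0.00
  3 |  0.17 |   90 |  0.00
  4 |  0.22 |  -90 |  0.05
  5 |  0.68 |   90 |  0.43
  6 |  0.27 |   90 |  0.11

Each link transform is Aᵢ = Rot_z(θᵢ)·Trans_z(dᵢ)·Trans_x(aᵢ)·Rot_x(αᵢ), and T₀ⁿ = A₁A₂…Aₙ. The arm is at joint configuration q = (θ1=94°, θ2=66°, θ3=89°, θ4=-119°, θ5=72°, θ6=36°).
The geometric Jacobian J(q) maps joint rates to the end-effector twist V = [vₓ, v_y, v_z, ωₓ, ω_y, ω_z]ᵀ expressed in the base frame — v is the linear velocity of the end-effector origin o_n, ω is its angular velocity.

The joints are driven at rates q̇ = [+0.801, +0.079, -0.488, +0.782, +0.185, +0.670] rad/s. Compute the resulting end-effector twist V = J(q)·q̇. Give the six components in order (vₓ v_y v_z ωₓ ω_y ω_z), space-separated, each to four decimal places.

o_n = [-0.4000, -0.1047, -0.1627]
J₁: ẑ×o_n = [0.1047, -0.4000, 0.0000], ω = ẑ
J2: z=[-0.9976, -0.0698, 0.0000] o=[-0.0516, 0.7382, 0.0000] → [0.0113, -0.1623, 0.8166, -0.9976, -0.0698, 0.0000]
J3: z=[-0.0637, 0.9113, 0.4067] o=[-0.0681, 0.9735, -0.5299] → [0.7732, -0.1116, 0.3712, -0.0637, 0.9113, 0.4067]
J4: z=[-0.0110, 0.4069, -0.9134] o=[-0.2377, 0.9629, -0.5326] → [-0.8247, 0.1523, 0.0777, -0.0110, 0.4069, -0.9134]
J5: z=[-0.8419, -0.4966, -0.2111] o=[-0.1196, 0.8146, -0.6548] → [-0.4385, 0.4735, 0.6347, -0.8419, -0.4966, -0.2111]
J6: z=[0.5097, -0.6034, -0.6132] o=[-0.3611, 0.1768, -0.2280] → [-0.2120, -0.0095, -0.1669, 0.5097, -0.6034, -0.6132]
V = J·q̇ = [-1.1606, -0.0784, -0.0503, 0.1295, -0.6282, -0.5617]

-1.1606 -0.0784 -0.0503 0.1295 -0.6282 -0.5617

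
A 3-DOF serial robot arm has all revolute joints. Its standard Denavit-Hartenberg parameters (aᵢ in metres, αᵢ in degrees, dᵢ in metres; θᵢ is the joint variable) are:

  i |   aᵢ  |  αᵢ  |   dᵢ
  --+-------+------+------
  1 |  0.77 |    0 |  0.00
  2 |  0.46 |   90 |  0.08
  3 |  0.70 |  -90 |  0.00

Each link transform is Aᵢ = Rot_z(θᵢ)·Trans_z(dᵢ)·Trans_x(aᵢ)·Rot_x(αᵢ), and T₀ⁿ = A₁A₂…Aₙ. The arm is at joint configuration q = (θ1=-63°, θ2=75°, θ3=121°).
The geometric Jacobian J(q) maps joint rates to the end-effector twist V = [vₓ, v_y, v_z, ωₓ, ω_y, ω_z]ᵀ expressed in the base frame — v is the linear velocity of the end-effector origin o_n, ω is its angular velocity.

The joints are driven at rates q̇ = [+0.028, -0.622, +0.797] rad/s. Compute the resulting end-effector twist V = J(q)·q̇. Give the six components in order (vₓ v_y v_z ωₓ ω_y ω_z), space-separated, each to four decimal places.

o_n = [0.4469, -0.6654, 0.6800]
J₁: ẑ×o_n = [0.6654, 0.4469, -0.0000], ω = ẑ
J2: z=[0.0000, 0.0000, 1.0000] o=[0.3496, -0.6861, 0.0000] → [-0.0207, 0.0973, 0.0000, 0.0000, 0.0000, 1.0000]
J3: z=[0.2079, -0.9781, 0.0000] o=[0.7995, -0.5904, 0.0800] → [-0.5869, -0.1248, -0.3605, 0.2079, -0.9781, 0.0000]
V = J·q̇ = [-0.4363, -0.1474, -0.2873, 0.1657, -0.7796, -0.5940]

-0.4363 -0.1474 -0.2873 0.1657 -0.7796 -0.5940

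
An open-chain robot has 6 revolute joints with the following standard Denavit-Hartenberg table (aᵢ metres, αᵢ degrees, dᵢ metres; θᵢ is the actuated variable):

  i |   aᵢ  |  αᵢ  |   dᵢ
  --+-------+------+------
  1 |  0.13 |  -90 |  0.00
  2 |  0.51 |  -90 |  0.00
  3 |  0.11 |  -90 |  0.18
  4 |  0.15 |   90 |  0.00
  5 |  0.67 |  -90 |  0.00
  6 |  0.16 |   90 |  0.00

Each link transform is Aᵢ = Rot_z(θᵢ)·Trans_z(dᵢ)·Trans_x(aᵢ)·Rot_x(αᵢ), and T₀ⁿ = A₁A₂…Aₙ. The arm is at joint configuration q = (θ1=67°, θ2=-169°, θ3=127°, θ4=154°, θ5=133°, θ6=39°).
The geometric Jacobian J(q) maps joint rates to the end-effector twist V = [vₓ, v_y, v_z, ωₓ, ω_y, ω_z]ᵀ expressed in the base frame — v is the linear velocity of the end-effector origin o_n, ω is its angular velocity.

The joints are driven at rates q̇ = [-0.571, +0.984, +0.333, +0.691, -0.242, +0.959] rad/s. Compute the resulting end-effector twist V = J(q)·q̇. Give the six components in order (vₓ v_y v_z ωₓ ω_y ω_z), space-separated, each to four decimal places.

0.0684 0.3718 -0.4757 -0.3445 0.6920 0.2054

o_n = [0.1480, 0.3892, 0.3949]
J₁: ẑ×o_n = [-0.3892, 0.1480, 0.0000], ω = ẑ
J2: z=[-0.9205, 0.3907, 0.0000] o=[0.0508, 0.1197, 0.0000] → [0.1543, 0.3635, -0.2861, -0.9205, 0.3907, 0.0000]
J3: z=[0.0746, 0.1756, 0.9816] o=[-0.1448, -0.3412, 0.0973] → [-0.6647, 0.2653, 0.0030, 0.0746, 0.1756, 0.9816]
J4: z=[-0.2477, 0.9568, -0.1524] o=[-0.0251, -0.2841, 0.2614] → [0.2303, 0.0067, -0.3324, -0.2477, 0.9568, -0.1524]
J5: z=[0.3564, -0.0563, -0.9326] o=[-0.1603, -0.3269, 0.2123] → [0.6575, -0.3526, 0.2726, 0.3564, -0.0563, -0.9326]
J6: z=[0.8278, -0.4439, 0.3432] o=[0.1300, 0.2723, 0.2871] → [-0.0879, -0.0831, 0.1047, 0.8278, -0.4439, 0.3432]
V = J·q̇ = [0.0684, 0.3718, -0.4757, -0.3445, 0.6920, 0.2054]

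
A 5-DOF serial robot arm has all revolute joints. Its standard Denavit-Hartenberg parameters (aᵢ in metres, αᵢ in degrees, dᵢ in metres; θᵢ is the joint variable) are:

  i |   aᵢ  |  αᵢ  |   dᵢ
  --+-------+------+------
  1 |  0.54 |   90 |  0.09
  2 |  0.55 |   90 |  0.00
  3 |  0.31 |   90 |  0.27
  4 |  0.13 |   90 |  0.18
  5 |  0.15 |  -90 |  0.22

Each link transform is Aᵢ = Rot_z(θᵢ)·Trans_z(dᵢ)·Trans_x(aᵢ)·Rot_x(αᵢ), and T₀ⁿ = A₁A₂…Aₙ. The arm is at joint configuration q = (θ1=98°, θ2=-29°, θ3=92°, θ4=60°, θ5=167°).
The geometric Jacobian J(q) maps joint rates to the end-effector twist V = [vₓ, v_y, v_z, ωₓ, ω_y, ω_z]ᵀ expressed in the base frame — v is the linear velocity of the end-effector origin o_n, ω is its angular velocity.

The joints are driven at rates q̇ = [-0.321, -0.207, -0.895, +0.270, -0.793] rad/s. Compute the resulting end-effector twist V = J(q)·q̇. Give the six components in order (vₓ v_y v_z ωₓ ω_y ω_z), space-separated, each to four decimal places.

o_n = [0.3386, 1.1807, -0.3996]
J₁: ẑ×o_n = [-1.1807, 0.3386, 0.0000], ω = ẑ
J2: z=[0.9903, 0.1392, 0.0000] o=[-0.0752, 0.5347, 0.0900] → [-0.0681, 0.4848, 0.5821, 0.9903, 0.1392, 0.0000]
J3: z=[0.0675, -0.4801, -0.8746] o=[-0.1421, 1.0111, -0.1766] → [0.2553, -0.4054, 0.2422, 0.0675, -0.4801, -0.8746]
J4: z=[-0.0871, 0.8704, -0.4845] o=[0.1842, 0.9152, -0.4075] → [0.1355, -0.0741, -0.1575, -0.0871, 0.8704, -0.4845]
J5: z=[0.8270, 0.3343, 0.4520] o=[0.2408, 1.0249, -0.5921] → [-0.0060, -0.1150, 0.0961, 0.8270, 0.3343, 0.4520]
V = J·q̇ = [0.2059, 0.2250, -0.4560, -0.9447, 0.3708, -0.0274]

0.2059 0.2250 -0.4560 -0.9447 0.3708 -0.0274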